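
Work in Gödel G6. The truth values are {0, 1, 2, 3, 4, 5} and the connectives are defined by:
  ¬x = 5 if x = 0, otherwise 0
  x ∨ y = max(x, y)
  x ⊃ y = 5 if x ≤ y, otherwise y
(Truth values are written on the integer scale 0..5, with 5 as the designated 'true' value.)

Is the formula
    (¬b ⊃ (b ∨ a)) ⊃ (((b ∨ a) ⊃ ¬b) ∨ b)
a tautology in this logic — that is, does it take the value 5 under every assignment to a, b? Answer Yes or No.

Counterexample: take a = 0, b = 1.
¬b = ¬1 = 0
b ∨ a = 1 ∨ 0 = 1
¬b ⊃ (b ∨ a) = 0 ⊃ 1 = 5
b ∨ a = 1 ∨ 0 = 1
¬b = ¬1 = 0
(b ∨ a) ⊃ ¬b = 1 ⊃ 0 = 0
((b ∨ a) ⊃ ¬b) ∨ b = 0 ∨ 1 = 1
(¬b ⊃ (b ∨ a)) ⊃ (((b ∨ a) ⊃ ¬b) ∨ b) = 5 ⊃ 1 = 1
This gives 1 ≠ 5.

No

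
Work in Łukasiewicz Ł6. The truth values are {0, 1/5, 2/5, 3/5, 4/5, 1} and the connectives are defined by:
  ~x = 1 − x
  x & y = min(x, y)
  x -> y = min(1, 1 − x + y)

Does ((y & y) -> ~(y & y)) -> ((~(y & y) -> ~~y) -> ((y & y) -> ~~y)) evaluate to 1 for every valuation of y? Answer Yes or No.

Yes

y = 0 ↦ 1
y = 1/5 ↦ 1
y = 2/5 ↦ 1
y = 3/5 ↦ 1
y = 4/5 ↦ 1
y = 1 ↦ 1
Every assignment gives a value ≥ 1.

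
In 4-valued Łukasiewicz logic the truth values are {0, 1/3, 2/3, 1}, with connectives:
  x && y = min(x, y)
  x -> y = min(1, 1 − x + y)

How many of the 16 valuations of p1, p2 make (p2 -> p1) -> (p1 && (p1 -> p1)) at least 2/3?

p1 = 0, p2 = 0 ↦ 0  <
p1 = 0, p2 = 1/3 ↦ 1/3  <
p1 = 0, p2 = 2/3 ↦ 2/3  ≥
p1 = 0, p2 = 1 ↦ 1  ≥
p1 = 1/3, p2 = 0 ↦ 1/3  <
p1 = 1/3, p2 = 1/3 ↦ 1/3  <
p1 = 1/3, p2 = 2/3 ↦ 2/3  ≥
p1 = 1/3, p2 = 1 ↦ 1  ≥
p1 = 2/3, p2 = 0 ↦ 2/3  ≥
p1 = 2/3, p2 = 1/3 ↦ 2/3  ≥
p1 = 2/3, p2 = 2/3 ↦ 2/3  ≥
p1 = 2/3, p2 = 1 ↦ 1  ≥
p1 = 1, p2 = 0 ↦ 1  ≥
p1 = 1, p2 = 1/3 ↦ 1  ≥
p1 = 1, p2 = 2/3 ↦ 1  ≥
p1 = 1, p2 = 1 ↦ 1  ≥
So 12 of the 16 assignments meet the threshold.

12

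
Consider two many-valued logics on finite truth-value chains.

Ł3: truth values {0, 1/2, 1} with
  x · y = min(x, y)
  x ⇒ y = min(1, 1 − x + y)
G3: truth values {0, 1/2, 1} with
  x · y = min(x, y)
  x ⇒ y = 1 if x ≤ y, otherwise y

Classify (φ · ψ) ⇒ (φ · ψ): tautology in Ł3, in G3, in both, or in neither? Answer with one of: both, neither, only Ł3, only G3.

In Ł3: every assignment gives 1 — tautology.
In G3: every assignment gives 1 — tautology.

both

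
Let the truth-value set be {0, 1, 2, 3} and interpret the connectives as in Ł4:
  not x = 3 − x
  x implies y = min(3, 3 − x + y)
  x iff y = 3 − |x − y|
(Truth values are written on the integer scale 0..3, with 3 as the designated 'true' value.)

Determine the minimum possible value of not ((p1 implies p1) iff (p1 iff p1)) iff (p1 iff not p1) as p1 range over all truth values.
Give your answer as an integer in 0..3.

1

Take p1 = 1:
p1 implies p1 = 1 implies 1 = 3
p1 iff p1 = 1 iff 1 = 3
(p1 implies p1) iff (p1 iff p1) = 3 iff 3 = 3
not ((p1 implies p1) iff (p1 iff p1)) = not 3 = 0
not p1 = not 1 = 2
p1 iff not p1 = 1 iff 2 = 2
not ((p1 implies p1) iff (p1 iff p1)) iff (p1 iff not p1) = 0 iff 2 = 1
No assignment yields a value below 1, so this is the minimum.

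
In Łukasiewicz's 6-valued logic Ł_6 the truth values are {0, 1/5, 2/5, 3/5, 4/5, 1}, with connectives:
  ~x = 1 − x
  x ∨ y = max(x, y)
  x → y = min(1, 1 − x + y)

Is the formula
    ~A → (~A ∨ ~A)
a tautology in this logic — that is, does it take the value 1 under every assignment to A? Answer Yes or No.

A = 0 ↦ 1
A = 1/5 ↦ 1
A = 2/5 ↦ 1
A = 3/5 ↦ 1
A = 4/5 ↦ 1
A = 1 ↦ 1
Every assignment gives a value ≥ 1.

Yes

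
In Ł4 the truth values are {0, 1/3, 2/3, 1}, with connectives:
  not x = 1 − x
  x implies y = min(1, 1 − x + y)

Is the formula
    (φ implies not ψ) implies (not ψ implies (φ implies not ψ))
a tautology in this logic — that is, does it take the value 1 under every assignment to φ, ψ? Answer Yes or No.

Yes

φ = 0, ψ = 0 ↦ 1
φ = 0, ψ = 1/3 ↦ 1
φ = 0, ψ = 2/3 ↦ 1
φ = 0, ψ = 1 ↦ 1
φ = 1/3, ψ = 0 ↦ 1
φ = 1/3, ψ = 1/3 ↦ 1
φ = 1/3, ψ = 2/3 ↦ 1
φ = 1/3, ψ = 1 ↦ 1
φ = 2/3, ψ = 0 ↦ 1
φ = 2/3, ψ = 1/3 ↦ 1
φ = 2/3, ψ = 2/3 ↦ 1
φ = 2/3, ψ = 1 ↦ 1
φ = 1, ψ = 0 ↦ 1
φ = 1, ψ = 1/3 ↦ 1
φ = 1, ψ = 2/3 ↦ 1
φ = 1, ψ = 1 ↦ 1
Every assignment gives a value ≥ 1.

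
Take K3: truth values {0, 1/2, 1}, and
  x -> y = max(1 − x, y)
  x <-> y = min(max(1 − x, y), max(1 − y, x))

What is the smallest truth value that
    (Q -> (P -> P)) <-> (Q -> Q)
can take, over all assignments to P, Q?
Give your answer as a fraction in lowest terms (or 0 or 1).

1/2

Take P = 0, Q = 1/2:
P -> P = 0 -> 0 = 1
Q -> (P -> P) = 1/2 -> 1 = 1
Q -> Q = 1/2 -> 1/2 = 1/2
(Q -> (P -> P)) <-> (Q -> Q) = 1 <-> 1/2 = 1/2
No assignment yields a value below 1/2, so this is the minimum.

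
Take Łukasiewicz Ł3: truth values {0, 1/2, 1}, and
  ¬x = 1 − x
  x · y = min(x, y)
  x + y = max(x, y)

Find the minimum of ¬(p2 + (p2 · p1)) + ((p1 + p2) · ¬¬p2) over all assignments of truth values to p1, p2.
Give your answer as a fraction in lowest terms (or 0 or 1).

Take p1 = 0, p2 = 1/2:
p2 · p1 = 1/2 · 0 = 0
p2 + (p2 · p1) = 1/2 + 0 = 1/2
¬(p2 + (p2 · p1)) = ¬1/2 = 1/2
p1 + p2 = 0 + 1/2 = 1/2
¬p2 = ¬1/2 = 1/2
¬¬p2 = ¬1/2 = 1/2
(p1 + p2) · ¬¬p2 = 1/2 · 1/2 = 1/2
¬(p2 + (p2 · p1)) + ((p1 + p2) · ¬¬p2) = 1/2 + 1/2 = 1/2
No assignment yields a value below 1/2, so this is the minimum.

1/2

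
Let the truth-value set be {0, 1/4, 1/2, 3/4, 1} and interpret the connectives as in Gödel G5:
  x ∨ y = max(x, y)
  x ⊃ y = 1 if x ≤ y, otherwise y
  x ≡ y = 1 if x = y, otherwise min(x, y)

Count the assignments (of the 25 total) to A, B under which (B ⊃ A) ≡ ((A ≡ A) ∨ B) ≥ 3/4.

value 1: 15 assignments (counts)
value 3/4: 1 assignment (counts)
value 1/2: 2 assignments
value 1/4: 3 assignments
value 0: 4 assignments
So 16 of the 25 assignments meet the threshold.

16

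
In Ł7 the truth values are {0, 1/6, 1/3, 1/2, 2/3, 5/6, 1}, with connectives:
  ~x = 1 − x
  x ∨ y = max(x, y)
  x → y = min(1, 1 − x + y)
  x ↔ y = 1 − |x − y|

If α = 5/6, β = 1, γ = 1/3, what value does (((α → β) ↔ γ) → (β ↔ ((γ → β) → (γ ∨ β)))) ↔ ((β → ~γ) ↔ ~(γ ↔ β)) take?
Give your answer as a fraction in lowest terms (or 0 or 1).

1

α → β = 5/6 → 1 = 1
(α → β) ↔ γ = 1 ↔ 1/3 = 1/3
γ → β = 1/3 → 1 = 1
γ ∨ β = 1/3 ∨ 1 = 1
(γ → β) → (γ ∨ β) = 1 → 1 = 1
β ↔ ((γ → β) → (γ ∨ β)) = 1 ↔ 1 = 1
((α → β) ↔ γ) → (β ↔ ((γ → β) → (γ ∨ β))) = 1/3 → 1 = 1
~γ = ~1/3 = 2/3
β → ~γ = 1 → 2/3 = 2/3
γ ↔ β = 1/3 ↔ 1 = 1/3
~(γ ↔ β) = ~1/3 = 2/3
(β → ~γ) ↔ ~(γ ↔ β) = 2/3 ↔ 2/3 = 1
(((α → β) ↔ γ) → (β ↔ ((γ → β) → (γ ∨ β)))) ↔ ((β → ~γ) ↔ ~(γ ↔ β)) = 1 ↔ 1 = 1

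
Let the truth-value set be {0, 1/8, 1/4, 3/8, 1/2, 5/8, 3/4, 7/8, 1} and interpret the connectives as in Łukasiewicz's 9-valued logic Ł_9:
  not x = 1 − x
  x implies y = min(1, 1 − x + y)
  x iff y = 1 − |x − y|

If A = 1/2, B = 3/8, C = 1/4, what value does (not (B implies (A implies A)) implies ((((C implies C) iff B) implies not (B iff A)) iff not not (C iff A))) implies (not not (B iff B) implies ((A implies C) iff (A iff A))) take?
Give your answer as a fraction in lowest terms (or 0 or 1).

3/4

A implies A = 1/2 implies 1/2 = 1
B implies (A implies A) = 3/8 implies 1 = 1
not (B implies (A implies A)) = not 1 = 0
C implies C = 1/4 implies 1/4 = 1
(C implies C) iff B = 1 iff 3/8 = 3/8
B iff A = 3/8 iff 1/2 = 7/8
not (B iff A) = not 7/8 = 1/8
((C implies C) iff B) implies not (B iff A) = 3/8 implies 1/8 = 3/4
C iff A = 1/4 iff 1/2 = 3/4
not (C iff A) = not 3/4 = 1/4
not not (C iff A) = not 1/4 = 3/4
(((C implies C) iff B) implies not (B iff A)) iff not not (C iff A) = 3/4 iff 3/4 = 1
not (B implies (A implies A)) implies ((((C implies C) iff B) implies not (B iff A)) iff not not (C iff A)) = 0 implies 1 = 1
B iff B = 3/8 iff 3/8 = 1
not (B iff B) = not 1 = 0
not not (B iff B) = not 0 = 1
A implies C = 1/2 implies 1/4 = 3/4
A iff A = 1/2 iff 1/2 = 1
(A implies C) iff (A iff A) = 3/4 iff 1 = 3/4
not not (B iff B) implies ((A implies C) iff (A iff A)) = 1 implies 3/4 = 3/4
(not (B implies (A implies A)) implies ((((C implies C) iff B) implies not (B iff A)) iff not not (C iff A))) implies (not not (B iff B) implies ((A implies C) iff (A iff A))) = 1 implies 3/4 = 3/4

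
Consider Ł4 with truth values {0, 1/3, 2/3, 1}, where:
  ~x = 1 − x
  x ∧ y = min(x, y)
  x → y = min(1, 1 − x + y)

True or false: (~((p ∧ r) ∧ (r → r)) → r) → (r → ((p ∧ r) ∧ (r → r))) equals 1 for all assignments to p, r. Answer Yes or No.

No

Counterexample: take p = 0, r = 2/3.
p ∧ r = 0 ∧ 2/3 = 0
r → r = 2/3 → 2/3 = 1
(p ∧ r) ∧ (r → r) = 0 ∧ 1 = 0
~((p ∧ r) ∧ (r → r)) = ~0 = 1
~((p ∧ r) ∧ (r → r)) → r = 1 → 2/3 = 2/3
p ∧ r = 0 ∧ 2/3 = 0
r → r = 2/3 → 2/3 = 1
(p ∧ r) ∧ (r → r) = 0 ∧ 1 = 0
r → ((p ∧ r) ∧ (r → r)) = 2/3 → 0 = 1/3
(~((p ∧ r) ∧ (r → r)) → r) → (r → ((p ∧ r) ∧ (r → r))) = 2/3 → 1/3 = 2/3
This gives 2/3 ≠ 1.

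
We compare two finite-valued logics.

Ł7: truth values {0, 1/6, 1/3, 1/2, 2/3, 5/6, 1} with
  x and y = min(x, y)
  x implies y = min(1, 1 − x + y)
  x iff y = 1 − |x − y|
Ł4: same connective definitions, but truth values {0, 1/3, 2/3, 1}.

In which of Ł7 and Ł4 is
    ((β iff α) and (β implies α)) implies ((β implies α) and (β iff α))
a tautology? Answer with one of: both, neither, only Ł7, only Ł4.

In Ł7: every assignment gives 1 — tautology.
In Ł4: every assignment gives 1 — tautology.

both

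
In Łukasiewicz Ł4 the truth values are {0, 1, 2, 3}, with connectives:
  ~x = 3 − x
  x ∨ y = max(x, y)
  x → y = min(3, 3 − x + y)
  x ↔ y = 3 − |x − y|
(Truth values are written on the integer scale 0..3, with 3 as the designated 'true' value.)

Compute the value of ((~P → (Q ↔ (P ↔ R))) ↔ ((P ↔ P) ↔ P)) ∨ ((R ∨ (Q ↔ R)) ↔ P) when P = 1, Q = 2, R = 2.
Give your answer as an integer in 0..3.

~P = ~1 = 2
P ↔ R = 1 ↔ 2 = 2
Q ↔ (P ↔ R) = 2 ↔ 2 = 3
~P → (Q ↔ (P ↔ R)) = 2 → 3 = 3
P ↔ P = 1 ↔ 1 = 3
(P ↔ P) ↔ P = 3 ↔ 1 = 1
(~P → (Q ↔ (P ↔ R))) ↔ ((P ↔ P) ↔ P) = 3 ↔ 1 = 1
Q ↔ R = 2 ↔ 2 = 3
R ∨ (Q ↔ R) = 2 ∨ 3 = 3
(R ∨ (Q ↔ R)) ↔ P = 3 ↔ 1 = 1
((~P → (Q ↔ (P ↔ R))) ↔ ((P ↔ P) ↔ P)) ∨ ((R ∨ (Q ↔ R)) ↔ P) = 1 ∨ 1 = 1

1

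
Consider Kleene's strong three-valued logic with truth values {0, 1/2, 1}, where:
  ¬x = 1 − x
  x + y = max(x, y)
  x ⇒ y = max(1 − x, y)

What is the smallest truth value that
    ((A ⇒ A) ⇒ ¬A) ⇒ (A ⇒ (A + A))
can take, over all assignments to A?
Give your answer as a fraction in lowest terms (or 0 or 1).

Take A = 1/2:
A ⇒ A = 1/2 ⇒ 1/2 = 1/2
¬A = ¬1/2 = 1/2
(A ⇒ A) ⇒ ¬A = 1/2 ⇒ 1/2 = 1/2
A + A = 1/2 + 1/2 = 1/2
A ⇒ (A + A) = 1/2 ⇒ 1/2 = 1/2
((A ⇒ A) ⇒ ¬A) ⇒ (A ⇒ (A + A)) = 1/2 ⇒ 1/2 = 1/2
No assignment yields a value below 1/2, so this is the minimum.

1/2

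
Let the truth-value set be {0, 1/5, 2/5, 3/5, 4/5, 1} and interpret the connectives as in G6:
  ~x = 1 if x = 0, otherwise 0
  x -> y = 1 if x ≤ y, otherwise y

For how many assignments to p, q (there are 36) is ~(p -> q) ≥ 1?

5

value 1: 5 assignments (counts)
value 0: 31 assignments
So 5 of the 36 assignments meet the threshold.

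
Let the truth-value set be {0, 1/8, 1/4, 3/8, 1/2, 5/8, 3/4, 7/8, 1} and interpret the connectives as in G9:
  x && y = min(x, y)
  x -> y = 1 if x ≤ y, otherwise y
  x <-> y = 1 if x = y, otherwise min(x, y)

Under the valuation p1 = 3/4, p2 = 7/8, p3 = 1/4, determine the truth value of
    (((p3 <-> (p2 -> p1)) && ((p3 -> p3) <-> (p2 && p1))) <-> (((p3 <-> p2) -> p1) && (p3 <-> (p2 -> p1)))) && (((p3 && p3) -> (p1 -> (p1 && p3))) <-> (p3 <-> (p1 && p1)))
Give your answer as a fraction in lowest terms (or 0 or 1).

p2 -> p1 = 7/8 -> 3/4 = 3/4
p3 <-> (p2 -> p1) = 1/4 <-> 3/4 = 1/4
p3 -> p3 = 1/4 -> 1/4 = 1
p2 && p1 = 7/8 && 3/4 = 3/4
(p3 -> p3) <-> (p2 && p1) = 1 <-> 3/4 = 3/4
(p3 <-> (p2 -> p1)) && ((p3 -> p3) <-> (p2 && p1)) = 1/4 && 3/4 = 1/4
p3 <-> p2 = 1/4 <-> 7/8 = 1/4
(p3 <-> p2) -> p1 = 1/4 -> 3/4 = 1
p2 -> p1 = 7/8 -> 3/4 = 3/4
p3 <-> (p2 -> p1) = 1/4 <-> 3/4 = 1/4
((p3 <-> p2) -> p1) && (p3 <-> (p2 -> p1)) = 1 && 1/4 = 1/4
((p3 <-> (p2 -> p1)) && ((p3 -> p3) <-> (p2 && p1))) <-> (((p3 <-> p2) -> p1) && (p3 <-> (p2 -> p1))) = 1/4 <-> 1/4 = 1
p3 && p3 = 1/4 && 1/4 = 1/4
p1 && p3 = 3/4 && 1/4 = 1/4
p1 -> (p1 && p3) = 3/4 -> 1/4 = 1/4
(p3 && p3) -> (p1 -> (p1 && p3)) = 1/4 -> 1/4 = 1
p1 && p1 = 3/4 && 3/4 = 3/4
p3 <-> (p1 && p1) = 1/4 <-> 3/4 = 1/4
((p3 && p3) -> (p1 -> (p1 && p3))) <-> (p3 <-> (p1 && p1)) = 1 <-> 1/4 = 1/4
(((p3 <-> (p2 -> p1)) && ((p3 -> p3) <-> (p2 && p1))) <-> (((p3 <-> p2) -> p1) && (p3 <-> (p2 -> p1)))) && (((p3 && p3) -> (p1 -> (p1 && p3))) <-> (p3 <-> (p1 && p1))) = 1 && 1/4 = 1/4

1/4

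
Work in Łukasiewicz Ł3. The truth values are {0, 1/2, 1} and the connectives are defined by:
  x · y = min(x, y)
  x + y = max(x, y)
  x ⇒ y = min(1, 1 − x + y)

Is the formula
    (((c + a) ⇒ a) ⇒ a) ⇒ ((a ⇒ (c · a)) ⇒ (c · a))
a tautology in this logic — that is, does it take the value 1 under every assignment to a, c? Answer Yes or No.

No

Counterexample: take a = 0, c = 1/2.
c + a = 1/2 + 0 = 1/2
(c + a) ⇒ a = 1/2 ⇒ 0 = 1/2
((c + a) ⇒ a) ⇒ a = 1/2 ⇒ 0 = 1/2
c · a = 1/2 · 0 = 0
a ⇒ (c · a) = 0 ⇒ 0 = 1
c · a = 1/2 · 0 = 0
(a ⇒ (c · a)) ⇒ (c · a) = 1 ⇒ 0 = 0
(((c + a) ⇒ a) ⇒ a) ⇒ ((a ⇒ (c · a)) ⇒ (c · a)) = 1/2 ⇒ 0 = 1/2
This gives 1/2 ≠ 1.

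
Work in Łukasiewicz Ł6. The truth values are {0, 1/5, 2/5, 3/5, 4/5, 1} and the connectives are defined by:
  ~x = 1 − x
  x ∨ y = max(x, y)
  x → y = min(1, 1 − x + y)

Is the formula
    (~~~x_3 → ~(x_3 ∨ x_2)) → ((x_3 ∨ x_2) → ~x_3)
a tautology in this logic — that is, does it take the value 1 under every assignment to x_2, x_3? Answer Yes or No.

No

Counterexample: take x_2 = 0, x_3 = 3/5.
~x_3 = ~3/5 = 2/5
~~x_3 = ~2/5 = 3/5
~~~x_3 = ~3/5 = 2/5
x_3 ∨ x_2 = 3/5 ∨ 0 = 3/5
~(x_3 ∨ x_2) = ~3/5 = 2/5
~~~x_3 → ~(x_3 ∨ x_2) = 2/5 → 2/5 = 1
x_3 ∨ x_2 = 3/5 ∨ 0 = 3/5
~x_3 = ~3/5 = 2/5
(x_3 ∨ x_2) → ~x_3 = 3/5 → 2/5 = 4/5
(~~~x_3 → ~(x_3 ∨ x_2)) → ((x_3 ∨ x_2) → ~x_3) = 1 → 4/5 = 4/5
This gives 4/5 ≠ 1.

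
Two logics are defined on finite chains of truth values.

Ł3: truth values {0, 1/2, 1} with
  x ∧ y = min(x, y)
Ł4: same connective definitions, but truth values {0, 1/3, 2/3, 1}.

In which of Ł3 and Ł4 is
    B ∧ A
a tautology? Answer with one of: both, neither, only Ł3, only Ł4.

neither

In Ł3: at A = 0, B = 0 the value is 0 — not a tautology.
In Ł4: at A = 0, B = 0 the value is 0 — not a tautology.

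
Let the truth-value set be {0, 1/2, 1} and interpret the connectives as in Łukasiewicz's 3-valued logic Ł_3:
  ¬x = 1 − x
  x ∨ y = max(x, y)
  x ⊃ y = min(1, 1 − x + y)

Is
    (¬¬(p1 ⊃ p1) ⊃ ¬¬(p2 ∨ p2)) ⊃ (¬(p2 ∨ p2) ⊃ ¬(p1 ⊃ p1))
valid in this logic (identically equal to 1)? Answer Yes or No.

Yes

p1 = 0, p2 = 0 ↦ 1
p1 = 0, p2 = 1/2 ↦ 1
p1 = 0, p2 = 1 ↦ 1
p1 = 1/2, p2 = 0 ↦ 1
p1 = 1/2, p2 = 1/2 ↦ 1
p1 = 1/2, p2 = 1 ↦ 1
p1 = 1, p2 = 0 ↦ 1
p1 = 1, p2 = 1/2 ↦ 1
p1 = 1, p2 = 1 ↦ 1
Every assignment gives a value ≥ 1.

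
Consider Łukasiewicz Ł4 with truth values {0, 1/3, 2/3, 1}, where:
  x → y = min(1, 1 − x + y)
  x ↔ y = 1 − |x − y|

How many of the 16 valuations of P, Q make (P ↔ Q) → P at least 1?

9

P = 0, Q = 0 ↦ 0  <
P = 0, Q = 1/3 ↦ 1/3  <
P = 0, Q = 2/3 ↦ 2/3  <
P = 0, Q = 1 ↦ 1  ≥
P = 1/3, Q = 0 ↦ 2/3  <
P = 1/3, Q = 1/3 ↦ 1/3  <
P = 1/3, Q = 2/3 ↦ 2/3  <
P = 1/3, Q = 1 ↦ 1  ≥
P = 2/3, Q = 0 ↦ 1  ≥
P = 2/3, Q = 1/3 ↦ 1  ≥
P = 2/3, Q = 2/3 ↦ 2/3  <
P = 2/3, Q = 1 ↦ 1  ≥
P = 1, Q = 0 ↦ 1  ≥
P = 1, Q = 1/3 ↦ 1  ≥
P = 1, Q = 2/3 ↦ 1  ≥
P = 1, Q = 1 ↦ 1  ≥
So 9 of the 16 assignments meet the threshold.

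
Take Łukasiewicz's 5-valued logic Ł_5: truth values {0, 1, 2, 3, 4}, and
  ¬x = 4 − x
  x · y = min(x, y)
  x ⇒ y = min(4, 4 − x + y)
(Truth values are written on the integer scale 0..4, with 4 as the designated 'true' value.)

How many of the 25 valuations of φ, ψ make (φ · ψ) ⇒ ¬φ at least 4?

value 4: 18 assignments (counts)
value 3: 2 assignments
value 2: 3 assignments
value 1: 1 assignment
value 0: 1 assignment
So 18 of the 25 assignments meet the threshold.

18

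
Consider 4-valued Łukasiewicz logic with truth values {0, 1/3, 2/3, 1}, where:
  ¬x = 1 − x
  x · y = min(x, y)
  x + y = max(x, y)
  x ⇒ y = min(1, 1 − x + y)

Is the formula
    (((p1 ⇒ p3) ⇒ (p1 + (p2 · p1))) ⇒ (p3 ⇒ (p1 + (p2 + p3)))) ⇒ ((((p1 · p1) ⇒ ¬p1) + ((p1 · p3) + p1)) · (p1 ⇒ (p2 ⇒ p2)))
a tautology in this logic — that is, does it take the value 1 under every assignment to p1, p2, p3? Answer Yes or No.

Counterexample: take p1 = 2/3, p2 = 0, p3 = 0.
p1 ⇒ p3 = 2/3 ⇒ 0 = 1/3
p2 · p1 = 0 · 2/3 = 0
p1 + (p2 · p1) = 2/3 + 0 = 2/3
(p1 ⇒ p3) ⇒ (p1 + (p2 · p1)) = 1/3 ⇒ 2/3 = 1
p2 + p3 = 0 + 0 = 0
p1 + (p2 + p3) = 2/3 + 0 = 2/3
p3 ⇒ (p1 + (p2 + p3)) = 0 ⇒ 2/3 = 1
((p1 ⇒ p3) ⇒ (p1 + (p2 · p1))) ⇒ (p3 ⇒ (p1 + (p2 + p3))) = 1 ⇒ 1 = 1
p1 · p1 = 2/3 · 2/3 = 2/3
¬p1 = ¬2/3 = 1/3
(p1 · p1) ⇒ ¬p1 = 2/3 ⇒ 1/3 = 2/3
p1 · p3 = 2/3 · 0 = 0
(p1 · p3) + p1 = 0 + 2/3 = 2/3
((p1 · p1) ⇒ ¬p1) + ((p1 · p3) + p1) = 2/3 + 2/3 = 2/3
p2 ⇒ p2 = 0 ⇒ 0 = 1
p1 ⇒ (p2 ⇒ p2) = 2/3 ⇒ 1 = 1
(((p1 · p1) ⇒ ¬p1) + ((p1 · p3) + p1)) · (p1 ⇒ (p2 ⇒ p2)) = 2/3 · 1 = 2/3
(((p1 ⇒ p3) ⇒ (p1 + (p2 · p1))) ⇒ (p3 ⇒ (p1 + (p2 + p3)))) ⇒ ((((p1 · p1) ⇒ ¬p1) + ((p1 · p3) + p1)) · (p1 ⇒ (p2 ⇒ p2))) = 1 ⇒ 2/3 = 2/3
This gives 2/3 ≠ 1.

No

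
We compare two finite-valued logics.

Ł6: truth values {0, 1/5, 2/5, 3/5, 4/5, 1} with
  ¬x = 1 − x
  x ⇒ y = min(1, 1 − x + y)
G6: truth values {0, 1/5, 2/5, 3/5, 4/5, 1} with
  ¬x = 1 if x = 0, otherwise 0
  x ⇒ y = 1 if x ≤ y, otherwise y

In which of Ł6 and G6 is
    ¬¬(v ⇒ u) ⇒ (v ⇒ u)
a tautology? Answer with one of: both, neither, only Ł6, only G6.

only Ł6

In Ł6: every assignment gives 1 — tautology.
In G6: at u = 1/5, v = 2/5 the value is 1/5 — not a tautology.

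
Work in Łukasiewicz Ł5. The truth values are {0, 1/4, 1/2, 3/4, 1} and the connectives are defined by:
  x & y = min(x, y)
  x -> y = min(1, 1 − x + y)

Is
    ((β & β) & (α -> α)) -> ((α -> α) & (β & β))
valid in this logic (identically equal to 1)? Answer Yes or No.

At α = 1/2, β = 3/4, for instance:
β & β = 3/4 & 3/4 = 3/4
α -> α = 1/2 -> 1/2 = 1
(β & β) & (α -> α) = 3/4 & 1 = 3/4
(α -> α) & (β & β) = 1 & 3/4 = 3/4
((β & β) & (α -> α)) -> ((α -> α) & (β & β)) = 3/4 -> 3/4 = 1
and checking the remaining 24 assignments likewise gives ≥ 1 in every case.

Yes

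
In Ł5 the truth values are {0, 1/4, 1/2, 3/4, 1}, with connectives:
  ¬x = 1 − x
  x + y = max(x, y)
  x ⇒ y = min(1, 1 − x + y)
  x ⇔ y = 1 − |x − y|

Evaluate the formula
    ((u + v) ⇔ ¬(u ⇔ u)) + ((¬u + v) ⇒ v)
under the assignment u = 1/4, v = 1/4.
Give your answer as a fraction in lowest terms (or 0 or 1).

3/4

u + v = 1/4 + 1/4 = 1/4
u ⇔ u = 1/4 ⇔ 1/4 = 1
¬(u ⇔ u) = ¬1 = 0
(u + v) ⇔ ¬(u ⇔ u) = 1/4 ⇔ 0 = 3/4
¬u = ¬1/4 = 3/4
¬u + v = 3/4 + 1/4 = 3/4
(¬u + v) ⇒ v = 3/4 ⇒ 1/4 = 1/2
((u + v) ⇔ ¬(u ⇔ u)) + ((¬u + v) ⇒ v) = 3/4 + 1/2 = 3/4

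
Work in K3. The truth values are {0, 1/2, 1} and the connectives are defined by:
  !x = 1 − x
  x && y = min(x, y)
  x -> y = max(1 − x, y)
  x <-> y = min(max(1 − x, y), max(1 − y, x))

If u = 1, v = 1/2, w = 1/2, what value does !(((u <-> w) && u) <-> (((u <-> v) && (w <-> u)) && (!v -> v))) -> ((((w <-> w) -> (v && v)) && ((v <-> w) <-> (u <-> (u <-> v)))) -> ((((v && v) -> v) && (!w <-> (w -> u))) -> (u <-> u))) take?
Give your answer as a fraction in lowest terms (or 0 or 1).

u <-> w = 1 <-> 1/2 = 1/2
(u <-> w) && u = 1/2 && 1 = 1/2
u <-> v = 1 <-> 1/2 = 1/2
w <-> u = 1/2 <-> 1 = 1/2
(u <-> v) && (w <-> u) = 1/2 && 1/2 = 1/2
!v = !1/2 = 1/2
!v -> v = 1/2 -> 1/2 = 1/2
((u <-> v) && (w <-> u)) && (!v -> v) = 1/2 && 1/2 = 1/2
((u <-> w) && u) <-> (((u <-> v) && (w <-> u)) && (!v -> v)) = 1/2 <-> 1/2 = 1/2
!(((u <-> w) && u) <-> (((u <-> v) && (w <-> u)) && (!v -> v))) = !1/2 = 1/2
w <-> w = 1/2 <-> 1/2 = 1/2
v && v = 1/2 && 1/2 = 1/2
(w <-> w) -> (v && v) = 1/2 -> 1/2 = 1/2
v <-> w = 1/2 <-> 1/2 = 1/2
u <-> v = 1 <-> 1/2 = 1/2
u <-> (u <-> v) = 1 <-> 1/2 = 1/2
(v <-> w) <-> (u <-> (u <-> v)) = 1/2 <-> 1/2 = 1/2
((w <-> w) -> (v && v)) && ((v <-> w) <-> (u <-> (u <-> v))) = 1/2 && 1/2 = 1/2
v && v = 1/2 && 1/2 = 1/2
(v && v) -> v = 1/2 -> 1/2 = 1/2
!w = !1/2 = 1/2
w -> u = 1/2 -> 1 = 1
!w <-> (w -> u) = 1/2 <-> 1 = 1/2
((v && v) -> v) && (!w <-> (w -> u)) = 1/2 && 1/2 = 1/2
u <-> u = 1 <-> 1 = 1
(((v && v) -> v) && (!w <-> (w -> u))) -> (u <-> u) = 1/2 -> 1 = 1
(((w <-> w) -> (v && v)) && ((v <-> w) <-> (u <-> (u <-> v)))) -> ((((v && v) -> v) && (!w <-> (w -> u))) -> (u <-> u)) = 1/2 -> 1 = 1
!(((u <-> w) && u) <-> (((u <-> v) && (w <-> u)) && (!v -> v))) -> ((((w <-> w) -> (v && v)) && ((v <-> w) <-> (u <-> (u <-> v)))) -> ((((v && v) -> v) && (!w <-> (w -> u))) -> (u <-> u))) = 1/2 -> 1 = 1

1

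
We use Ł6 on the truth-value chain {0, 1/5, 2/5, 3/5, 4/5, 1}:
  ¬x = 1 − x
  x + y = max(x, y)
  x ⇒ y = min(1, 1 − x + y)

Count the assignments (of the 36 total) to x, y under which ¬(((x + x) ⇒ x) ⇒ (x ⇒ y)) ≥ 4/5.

3

value 1: 1 assignment (counts)
value 4/5: 2 assignments (counts)
value 3/5: 3 assignments
value 2/5: 4 assignments
value 1/5: 5 assignments
value 0: 21 assignments
So 3 of the 36 assignments meet the threshold.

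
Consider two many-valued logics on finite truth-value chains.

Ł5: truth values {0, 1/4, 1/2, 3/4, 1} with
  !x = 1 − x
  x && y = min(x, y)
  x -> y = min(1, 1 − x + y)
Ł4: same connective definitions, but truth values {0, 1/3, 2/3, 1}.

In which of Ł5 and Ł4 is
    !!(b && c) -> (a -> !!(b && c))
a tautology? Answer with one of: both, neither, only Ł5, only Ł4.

both

In Ł5: every assignment gives 1 — tautology.
In Ł4: every assignment gives 1 — tautology.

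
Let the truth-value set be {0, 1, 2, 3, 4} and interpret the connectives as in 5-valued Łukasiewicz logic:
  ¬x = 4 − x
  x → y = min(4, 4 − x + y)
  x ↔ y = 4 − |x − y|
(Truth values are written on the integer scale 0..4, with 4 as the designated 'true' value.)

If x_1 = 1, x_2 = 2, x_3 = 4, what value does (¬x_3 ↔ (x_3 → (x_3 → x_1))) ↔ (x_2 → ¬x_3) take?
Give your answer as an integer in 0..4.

3

¬x_3 = ¬4 = 0
x_3 → x_1 = 4 → 1 = 1
x_3 → (x_3 → x_1) = 4 → 1 = 1
¬x_3 ↔ (x_3 → (x_3 → x_1)) = 0 ↔ 1 = 3
¬x_3 = ¬4 = 0
x_2 → ¬x_3 = 2 → 0 = 2
(¬x_3 ↔ (x_3 → (x_3 → x_1))) ↔ (x_2 → ¬x_3) = 3 ↔ 2 = 3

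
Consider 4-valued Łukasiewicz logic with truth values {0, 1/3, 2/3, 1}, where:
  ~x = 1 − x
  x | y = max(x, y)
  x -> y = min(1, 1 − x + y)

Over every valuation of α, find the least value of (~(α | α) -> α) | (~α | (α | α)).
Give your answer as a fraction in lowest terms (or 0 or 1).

Take α = 1/3:
α | α = 1/3 | 1/3 = 1/3
~(α | α) = ~1/3 = 2/3
~(α | α) -> α = 2/3 -> 1/3 = 2/3
~α = ~1/3 = 2/3
α | α = 1/3 | 1/3 = 1/3
~α | (α | α) = 2/3 | 1/3 = 2/3
(~(α | α) -> α) | (~α | (α | α)) = 2/3 | 2/3 = 2/3
No assignment yields a value below 2/3, so this is the minimum.

2/3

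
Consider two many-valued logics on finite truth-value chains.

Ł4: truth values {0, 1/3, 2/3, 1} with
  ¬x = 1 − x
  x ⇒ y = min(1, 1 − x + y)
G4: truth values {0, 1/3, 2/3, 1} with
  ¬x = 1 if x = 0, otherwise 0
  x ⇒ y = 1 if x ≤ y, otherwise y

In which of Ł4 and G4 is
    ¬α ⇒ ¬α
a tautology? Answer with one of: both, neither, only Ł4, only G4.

both

In Ł4: every assignment gives 1 — tautology.
In G4: every assignment gives 1 — tautology.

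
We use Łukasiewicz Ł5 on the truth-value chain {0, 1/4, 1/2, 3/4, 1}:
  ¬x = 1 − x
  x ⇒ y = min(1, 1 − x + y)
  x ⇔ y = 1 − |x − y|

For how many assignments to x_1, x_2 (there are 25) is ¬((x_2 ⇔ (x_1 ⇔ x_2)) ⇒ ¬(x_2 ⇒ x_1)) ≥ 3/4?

10

value 1: 5 assignments (counts)
value 3/4: 5 assignments (counts)
value 1/2: 6 assignments
value 1/4: 4 assignments
value 0: 5 assignments
So 10 of the 25 assignments meet the threshold.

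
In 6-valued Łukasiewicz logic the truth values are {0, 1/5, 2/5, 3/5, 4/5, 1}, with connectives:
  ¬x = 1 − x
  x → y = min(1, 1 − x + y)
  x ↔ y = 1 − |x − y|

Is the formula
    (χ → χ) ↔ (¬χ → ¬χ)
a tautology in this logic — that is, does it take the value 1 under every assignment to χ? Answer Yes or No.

χ = 0 ↦ 1
χ = 1/5 ↦ 1
χ = 2/5 ↦ 1
χ = 3/5 ↦ 1
χ = 4/5 ↦ 1
χ = 1 ↦ 1
Every assignment gives a value ≥ 1.

Yes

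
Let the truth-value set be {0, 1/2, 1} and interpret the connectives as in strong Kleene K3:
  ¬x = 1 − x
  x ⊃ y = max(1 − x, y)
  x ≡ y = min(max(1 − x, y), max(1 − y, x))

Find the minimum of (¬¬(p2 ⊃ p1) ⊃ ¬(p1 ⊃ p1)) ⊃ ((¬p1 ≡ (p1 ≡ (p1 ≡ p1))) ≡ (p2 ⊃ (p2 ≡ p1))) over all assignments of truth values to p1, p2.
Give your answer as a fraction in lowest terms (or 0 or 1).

Take p1 = 0, p2 = 1/2:
p2 ⊃ p1 = 1/2 ⊃ 0 = 1/2
¬(p2 ⊃ p1) = ¬1/2 = 1/2
¬¬(p2 ⊃ p1) = ¬1/2 = 1/2
p1 ⊃ p1 = 0 ⊃ 0 = 1
¬(p1 ⊃ p1) = ¬1 = 0
¬¬(p2 ⊃ p1) ⊃ ¬(p1 ⊃ p1) = 1/2 ⊃ 0 = 1/2
¬p1 = ¬0 = 1
p1 ≡ p1 = 0 ≡ 0 = 1
p1 ≡ (p1 ≡ p1) = 0 ≡ 1 = 0
¬p1 ≡ (p1 ≡ (p1 ≡ p1)) = 1 ≡ 0 = 0
p2 ≡ p1 = 1/2 ≡ 0 = 1/2
p2 ⊃ (p2 ≡ p1) = 1/2 ⊃ 1/2 = 1/2
(¬p1 ≡ (p1 ≡ (p1 ≡ p1))) ≡ (p2 ⊃ (p2 ≡ p1)) = 0 ≡ 1/2 = 1/2
(¬¬(p2 ⊃ p1) ⊃ ¬(p1 ⊃ p1)) ⊃ ((¬p1 ≡ (p1 ≡ (p1 ≡ p1))) ≡ (p2 ⊃ (p2 ≡ p1))) = 1/2 ⊃ 1/2 = 1/2
No assignment yields a value below 1/2, so this is the minimum.

1/2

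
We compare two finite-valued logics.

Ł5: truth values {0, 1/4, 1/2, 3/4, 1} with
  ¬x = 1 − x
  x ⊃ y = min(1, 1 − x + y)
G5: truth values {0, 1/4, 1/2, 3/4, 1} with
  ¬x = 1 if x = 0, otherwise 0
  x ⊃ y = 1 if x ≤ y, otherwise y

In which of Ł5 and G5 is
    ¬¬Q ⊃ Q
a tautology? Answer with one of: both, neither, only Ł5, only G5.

In Ł5: every assignment gives 1 — tautology.
In G5: at Q = 1/4 the value is 1/4 — not a tautology.

only Ł5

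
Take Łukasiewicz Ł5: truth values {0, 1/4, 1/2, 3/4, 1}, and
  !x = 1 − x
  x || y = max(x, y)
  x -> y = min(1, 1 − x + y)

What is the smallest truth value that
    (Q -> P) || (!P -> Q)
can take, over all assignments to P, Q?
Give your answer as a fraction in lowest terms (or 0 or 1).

Take P = 0, Q = 1/2:
Q -> P = 1/2 -> 0 = 1/2
!P = !0 = 1
!P -> Q = 1 -> 1/2 = 1/2
(Q -> P) || (!P -> Q) = 1/2 || 1/2 = 1/2
No assignment yields a value below 1/2, so this is the minimum.

1/2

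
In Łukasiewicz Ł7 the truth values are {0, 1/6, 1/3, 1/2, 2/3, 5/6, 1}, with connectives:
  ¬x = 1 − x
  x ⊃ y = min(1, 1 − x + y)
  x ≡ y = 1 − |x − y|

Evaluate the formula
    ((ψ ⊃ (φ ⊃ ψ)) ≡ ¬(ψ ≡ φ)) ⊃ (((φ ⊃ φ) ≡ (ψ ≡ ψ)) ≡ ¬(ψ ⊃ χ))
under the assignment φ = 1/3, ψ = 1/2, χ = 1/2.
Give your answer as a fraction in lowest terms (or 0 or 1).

φ ⊃ ψ = 1/3 ⊃ 1/2 = 1
ψ ⊃ (φ ⊃ ψ) = 1/2 ⊃ 1 = 1
ψ ≡ φ = 1/2 ≡ 1/3 = 5/6
¬(ψ ≡ φ) = ¬5/6 = 1/6
(ψ ⊃ (φ ⊃ ψ)) ≡ ¬(ψ ≡ φ) = 1 ≡ 1/6 = 1/6
φ ⊃ φ = 1/3 ⊃ 1/3 = 1
ψ ≡ ψ = 1/2 ≡ 1/2 = 1
(φ ⊃ φ) ≡ (ψ ≡ ψ) = 1 ≡ 1 = 1
ψ ⊃ χ = 1/2 ⊃ 1/2 = 1
¬(ψ ⊃ χ) = ¬1 = 0
((φ ⊃ φ) ≡ (ψ ≡ ψ)) ≡ ¬(ψ ⊃ χ) = 1 ≡ 0 = 0
((ψ ⊃ (φ ⊃ ψ)) ≡ ¬(ψ ≡ φ)) ⊃ (((φ ⊃ φ) ≡ (ψ ≡ ψ)) ≡ ¬(ψ ⊃ χ)) = 1/6 ⊃ 0 = 5/6

5/6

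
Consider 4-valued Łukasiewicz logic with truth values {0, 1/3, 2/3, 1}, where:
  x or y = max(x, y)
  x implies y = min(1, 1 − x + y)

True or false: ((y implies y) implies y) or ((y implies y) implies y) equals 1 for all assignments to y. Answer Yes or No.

Counterexample: take y = 0.
y implies y = 0 implies 0 = 1
(y implies y) implies y = 1 implies 0 = 0
y implies y = 0 implies 0 = 1
(y implies y) implies y = 1 implies 0 = 0
((y implies y) implies y) or ((y implies y) implies y) = 0 or 0 = 0
This gives 0 ≠ 1.

No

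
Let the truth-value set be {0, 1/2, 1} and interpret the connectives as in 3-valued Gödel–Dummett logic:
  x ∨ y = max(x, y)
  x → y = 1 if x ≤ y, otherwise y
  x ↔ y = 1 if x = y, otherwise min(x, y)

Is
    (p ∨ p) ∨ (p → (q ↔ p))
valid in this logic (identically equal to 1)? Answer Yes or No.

Counterexample: take p = 1/2, q = 0.
p ∨ p = 1/2 ∨ 1/2 = 1/2
q ↔ p = 0 ↔ 1/2 = 0
p → (q ↔ p) = 1/2 → 0 = 0
(p ∨ p) ∨ (p → (q ↔ p)) = 1/2 ∨ 0 = 1/2
This gives 1/2 ≠ 1.

No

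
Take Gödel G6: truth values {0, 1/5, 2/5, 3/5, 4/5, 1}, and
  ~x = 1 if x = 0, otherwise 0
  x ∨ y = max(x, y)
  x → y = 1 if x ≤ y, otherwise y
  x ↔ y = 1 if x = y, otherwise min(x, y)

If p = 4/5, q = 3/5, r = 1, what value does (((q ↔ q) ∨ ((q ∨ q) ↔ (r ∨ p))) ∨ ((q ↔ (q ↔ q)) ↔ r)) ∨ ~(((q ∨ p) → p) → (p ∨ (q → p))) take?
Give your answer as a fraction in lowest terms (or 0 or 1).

1

q ↔ q = 3/5 ↔ 3/5 = 1
q ∨ q = 3/5 ∨ 3/5 = 3/5
r ∨ p = 1 ∨ 4/5 = 1
(q ∨ q) ↔ (r ∨ p) = 3/5 ↔ 1 = 3/5
(q ↔ q) ∨ ((q ∨ q) ↔ (r ∨ p)) = 1 ∨ 3/5 = 1
q ↔ q = 3/5 ↔ 3/5 = 1
q ↔ (q ↔ q) = 3/5 ↔ 1 = 3/5
(q ↔ (q ↔ q)) ↔ r = 3/5 ↔ 1 = 3/5
((q ↔ q) ∨ ((q ∨ q) ↔ (r ∨ p))) ∨ ((q ↔ (q ↔ q)) ↔ r) = 1 ∨ 3/5 = 1
q ∨ p = 3/5 ∨ 4/5 = 4/5
(q ∨ p) → p = 4/5 → 4/5 = 1
q → p = 3/5 → 4/5 = 1
p ∨ (q → p) = 4/5 ∨ 1 = 1
((q ∨ p) → p) → (p ∨ (q → p)) = 1 → 1 = 1
~(((q ∨ p) → p) → (p ∨ (q → p))) = ~1 = 0
(((q ↔ q) ∨ ((q ∨ q) ↔ (r ∨ p))) ∨ ((q ↔ (q ↔ q)) ↔ r)) ∨ ~(((q ∨ p) → p) → (p ∨ (q → p))) = 1 ∨ 0 = 1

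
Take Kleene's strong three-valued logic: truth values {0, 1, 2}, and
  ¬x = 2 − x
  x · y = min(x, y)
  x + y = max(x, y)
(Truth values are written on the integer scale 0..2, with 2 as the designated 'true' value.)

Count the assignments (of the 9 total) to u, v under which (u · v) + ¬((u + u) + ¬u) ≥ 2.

1

u = 0, v = 0 ↦ 0  <
u = 0, v = 1 ↦ 0  <
u = 0, v = 2 ↦ 0  <
u = 1, v = 0 ↦ 1  <
u = 1, v = 1 ↦ 1  <
u = 1, v = 2 ↦ 1  <
u = 2, v = 0 ↦ 0  <
u = 2, v = 1 ↦ 1  <
u = 2, v = 2 ↦ 2  ≥
So 1 of the 9 assignments meets the threshold.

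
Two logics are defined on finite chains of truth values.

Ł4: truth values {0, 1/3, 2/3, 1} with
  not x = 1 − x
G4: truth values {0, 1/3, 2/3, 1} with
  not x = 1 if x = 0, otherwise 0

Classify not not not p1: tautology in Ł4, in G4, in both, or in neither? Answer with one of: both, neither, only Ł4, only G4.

In Ł4: at p1 = 1/3 the value is 2/3 — not a tautology.
In G4: at p1 = 1/3 the value is 0 — not a tautology.

neither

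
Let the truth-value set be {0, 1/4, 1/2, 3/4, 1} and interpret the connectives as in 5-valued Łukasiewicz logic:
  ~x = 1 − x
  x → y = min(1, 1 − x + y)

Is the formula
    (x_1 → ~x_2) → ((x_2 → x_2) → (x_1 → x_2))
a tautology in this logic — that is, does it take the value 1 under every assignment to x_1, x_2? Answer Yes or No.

Counterexample: take x_1 = 1/4, x_2 = 0.
~x_2 = ~0 = 1
x_1 → ~x_2 = 1/4 → 1 = 1
x_2 → x_2 = 0 → 0 = 1
x_1 → x_2 = 1/4 → 0 = 3/4
(x_2 → x_2) → (x_1 → x_2) = 1 → 3/4 = 3/4
(x_1 → ~x_2) → ((x_2 → x_2) → (x_1 → x_2)) = 1 → 3/4 = 3/4
This gives 3/4 ≠ 1.

No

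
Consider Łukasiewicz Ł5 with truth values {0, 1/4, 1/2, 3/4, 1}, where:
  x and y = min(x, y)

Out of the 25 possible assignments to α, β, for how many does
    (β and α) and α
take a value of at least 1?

1

value 1: 1 assignment (counts)
value 3/4: 3 assignments
value 1/2: 5 assignments
value 1/4: 7 assignments
value 0: 9 assignments
So 1 of the 25 assignments meets the threshold.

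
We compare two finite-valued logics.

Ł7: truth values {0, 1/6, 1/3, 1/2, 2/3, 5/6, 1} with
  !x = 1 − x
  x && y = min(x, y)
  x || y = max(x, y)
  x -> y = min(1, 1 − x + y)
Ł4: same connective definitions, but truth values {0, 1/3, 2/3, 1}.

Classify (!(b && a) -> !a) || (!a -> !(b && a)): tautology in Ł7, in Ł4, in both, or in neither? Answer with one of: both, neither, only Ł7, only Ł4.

both

In Ł7: every assignment gives 1 — tautology.
In Ł4: every assignment gives 1 — tautology.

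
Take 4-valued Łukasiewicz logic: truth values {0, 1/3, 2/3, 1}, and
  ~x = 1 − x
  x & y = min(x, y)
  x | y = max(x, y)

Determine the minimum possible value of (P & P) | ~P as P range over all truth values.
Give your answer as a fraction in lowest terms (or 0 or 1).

2/3

Take P = 1/3:
P & P = 1/3 & 1/3 = 1/3
~P = ~1/3 = 2/3
(P & P) | ~P = 1/3 | 2/3 = 2/3
No assignment yields a value below 2/3, so this is the minimum.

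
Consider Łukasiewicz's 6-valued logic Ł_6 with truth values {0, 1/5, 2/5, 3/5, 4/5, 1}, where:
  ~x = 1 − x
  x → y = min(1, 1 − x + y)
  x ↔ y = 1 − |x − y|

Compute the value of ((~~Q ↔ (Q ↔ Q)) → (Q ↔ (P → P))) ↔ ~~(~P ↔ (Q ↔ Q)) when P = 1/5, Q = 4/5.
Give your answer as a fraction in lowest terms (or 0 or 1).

4/5

~Q = ~4/5 = 1/5
~~Q = ~1/5 = 4/5
Q ↔ Q = 4/5 ↔ 4/5 = 1
~~Q ↔ (Q ↔ Q) = 4/5 ↔ 1 = 4/5
P → P = 1/5 → 1/5 = 1
Q ↔ (P → P) = 4/5 ↔ 1 = 4/5
(~~Q ↔ (Q ↔ Q)) → (Q ↔ (P → P)) = 4/5 → 4/5 = 1
~P = ~1/5 = 4/5
Q ↔ Q = 4/5 ↔ 4/5 = 1
~P ↔ (Q ↔ Q) = 4/5 ↔ 1 = 4/5
~(~P ↔ (Q ↔ Q)) = ~4/5 = 1/5
~~(~P ↔ (Q ↔ Q)) = ~1/5 = 4/5
((~~Q ↔ (Q ↔ Q)) → (Q ↔ (P → P))) ↔ ~~(~P ↔ (Q ↔ Q)) = 1 ↔ 4/5 = 4/5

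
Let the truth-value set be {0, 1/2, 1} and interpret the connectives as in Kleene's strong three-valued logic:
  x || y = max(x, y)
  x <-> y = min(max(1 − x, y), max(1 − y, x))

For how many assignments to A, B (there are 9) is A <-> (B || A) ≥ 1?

A = 0, B = 0 ↦ 1  ≥
A = 0, B = 1/2 ↦ 1/2  <
A = 0, B = 1 ↦ 0  <
A = 1/2, B = 0 ↦ 1/2  <
A = 1/2, B = 1/2 ↦ 1/2  <
A = 1/2, B = 1 ↦ 1/2  <
A = 1, B = 0 ↦ 1  ≥
A = 1, B = 1/2 ↦ 1  ≥
A = 1, B = 1 ↦ 1  ≥
So 4 of the 9 assignments meet the threshold.

4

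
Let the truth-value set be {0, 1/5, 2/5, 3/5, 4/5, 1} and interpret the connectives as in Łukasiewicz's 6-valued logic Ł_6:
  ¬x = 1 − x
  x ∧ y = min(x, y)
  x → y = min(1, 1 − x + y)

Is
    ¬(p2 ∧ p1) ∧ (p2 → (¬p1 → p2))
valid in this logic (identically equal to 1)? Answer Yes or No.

Counterexample: take p1 = 1/5, p2 = 1/5.
p2 ∧ p1 = 1/5 ∧ 1/5 = 1/5
¬(p2 ∧ p1) = ¬1/5 = 4/5
¬p1 = ¬1/5 = 4/5
¬p1 → p2 = 4/5 → 1/5 = 2/5
p2 → (¬p1 → p2) = 1/5 → 2/5 = 1
¬(p2 ∧ p1) ∧ (p2 → (¬p1 → p2)) = 4/5 ∧ 1 = 4/5
This gives 4/5 ≠ 1.

No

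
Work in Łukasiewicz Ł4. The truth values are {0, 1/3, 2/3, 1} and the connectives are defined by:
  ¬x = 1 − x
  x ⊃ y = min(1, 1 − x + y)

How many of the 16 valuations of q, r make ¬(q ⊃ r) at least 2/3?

3

q = 0, r = 0 ↦ 0  <
q = 0, r = 1/3 ↦ 0  <
q = 0, r = 2/3 ↦ 0  <
q = 0, r = 1 ↦ 0  <
q = 1/3, r = 0 ↦ 1/3  <
q = 1/3, r = 1/3 ↦ 0  <
q = 1/3, r = 2/3 ↦ 0  <
q = 1/3, r = 1 ↦ 0  <
q = 2/3, r = 0 ↦ 2/3  ≥
q = 2/3, r = 1/3 ↦ 1/3  <
q = 2/3, r = 2/3 ↦ 0  <
q = 2/3, r = 1 ↦ 0  <
q = 1, r = 0 ↦ 1  ≥
q = 1, r = 1/3 ↦ 2/3  ≥
q = 1, r = 2/3 ↦ 1/3  <
q = 1, r = 1 ↦ 0  <
So 3 of the 16 assignments meet the threshold.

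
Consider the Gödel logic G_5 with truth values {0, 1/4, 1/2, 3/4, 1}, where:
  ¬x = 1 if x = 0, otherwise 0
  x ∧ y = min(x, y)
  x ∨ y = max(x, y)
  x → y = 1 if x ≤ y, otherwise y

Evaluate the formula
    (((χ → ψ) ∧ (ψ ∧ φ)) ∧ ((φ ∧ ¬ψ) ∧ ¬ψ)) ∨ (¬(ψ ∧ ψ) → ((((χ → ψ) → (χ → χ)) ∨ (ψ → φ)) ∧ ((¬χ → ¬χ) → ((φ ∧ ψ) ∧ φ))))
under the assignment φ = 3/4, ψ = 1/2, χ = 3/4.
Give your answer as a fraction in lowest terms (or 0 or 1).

1

χ → ψ = 3/4 → 1/2 = 1/2
ψ ∧ φ = 1/2 ∧ 3/4 = 1/2
(χ → ψ) ∧ (ψ ∧ φ) = 1/2 ∧ 1/2 = 1/2
¬ψ = ¬1/2 = 0
φ ∧ ¬ψ = 3/4 ∧ 0 = 0
¬ψ = ¬1/2 = 0
(φ ∧ ¬ψ) ∧ ¬ψ = 0 ∧ 0 = 0
((χ → ψ) ∧ (ψ ∧ φ)) ∧ ((φ ∧ ¬ψ) ∧ ¬ψ) = 1/2 ∧ 0 = 0
ψ ∧ ψ = 1/2 ∧ 1/2 = 1/2
¬(ψ ∧ ψ) = ¬1/2 = 0
χ → ψ = 3/4 → 1/2 = 1/2
χ → χ = 3/4 → 3/4 = 1
(χ → ψ) → (χ → χ) = 1/2 → 1 = 1
ψ → φ = 1/2 → 3/4 = 1
((χ → ψ) → (χ → χ)) ∨ (ψ → φ) = 1 ∨ 1 = 1
¬χ = ¬3/4 = 0
¬χ = ¬3/4 = 0
¬χ → ¬χ = 0 → 0 = 1
φ ∧ ψ = 3/4 ∧ 1/2 = 1/2
(φ ∧ ψ) ∧ φ = 1/2 ∧ 3/4 = 1/2
(¬χ → ¬χ) → ((φ ∧ ψ) ∧ φ) = 1 → 1/2 = 1/2
(((χ → ψ) → (χ → χ)) ∨ (ψ → φ)) ∧ ((¬χ → ¬χ) → ((φ ∧ ψ) ∧ φ)) = 1 ∧ 1/2 = 1/2
¬(ψ ∧ ψ) → ((((χ → ψ) → (χ → χ)) ∨ (ψ → φ)) ∧ ((¬χ → ¬χ) → ((φ ∧ ψ) ∧ φ))) = 0 → 1/2 = 1
(((χ → ψ) ∧ (ψ ∧ φ)) ∧ ((φ ∧ ¬ψ) ∧ ¬ψ)) ∨ (¬(ψ ∧ ψ) → ((((χ → ψ) → (χ → χ)) ∨ (ψ → φ)) ∧ ((¬χ → ¬χ) → ((φ ∧ ψ) ∧ φ)))) = 0 ∨ 1 = 1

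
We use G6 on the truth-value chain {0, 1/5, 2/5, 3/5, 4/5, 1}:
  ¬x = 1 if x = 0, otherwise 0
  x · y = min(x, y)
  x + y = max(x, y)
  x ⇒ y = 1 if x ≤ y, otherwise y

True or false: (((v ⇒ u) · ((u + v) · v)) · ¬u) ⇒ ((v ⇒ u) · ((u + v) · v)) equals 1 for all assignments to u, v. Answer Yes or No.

Yes

At u = 4/5, v = 3/5, for instance:
v ⇒ u = 3/5 ⇒ 4/5 = 1
u + v = 4/5 + 3/5 = 4/5
(u + v) · v = 4/5 · 3/5 = 3/5
(v ⇒ u) · ((u + v) · v) = 1 · 3/5 = 3/5
¬u = ¬4/5 = 0
((v ⇒ u) · ((u + v) · v)) · ¬u = 3/5 · 0 = 0
(((v ⇒ u) · ((u + v) · v)) · ¬u) ⇒ ((v ⇒ u) · ((u + v) · v)) = 0 ⇒ 3/5 = 1
and checking the remaining 35 assignments likewise gives ≥ 1 in every case.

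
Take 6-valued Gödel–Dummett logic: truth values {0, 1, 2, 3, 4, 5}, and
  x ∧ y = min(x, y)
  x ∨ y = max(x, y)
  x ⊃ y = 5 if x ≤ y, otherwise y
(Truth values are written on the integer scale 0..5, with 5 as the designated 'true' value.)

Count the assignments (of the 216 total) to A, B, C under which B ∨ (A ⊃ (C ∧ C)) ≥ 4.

value 5: 141 assignments (counts)
value 4: 19 assignments (counts)
value 3: 20 assignments
value 2: 18 assignments
value 1: 13 assignments
value 0: 5 assignments
So 160 of the 216 assignments meet the threshold.

160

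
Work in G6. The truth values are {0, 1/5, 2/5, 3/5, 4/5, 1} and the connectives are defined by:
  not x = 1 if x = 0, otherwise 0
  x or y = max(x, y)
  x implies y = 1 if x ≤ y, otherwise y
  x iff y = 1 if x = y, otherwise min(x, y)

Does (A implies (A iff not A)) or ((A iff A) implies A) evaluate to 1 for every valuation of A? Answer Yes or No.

No

Counterexample: take A = 1/5.
not A = not 1/5 = 0
A iff not A = 1/5 iff 0 = 0
A implies (A iff not A) = 1/5 implies 0 = 0
A iff A = 1/5 iff 1/5 = 1
(A iff A) implies A = 1 implies 1/5 = 1/5
(A implies (A iff not A)) or ((A iff A) implies A) = 0 or 1/5 = 1/5
This gives 1/5 ≠ 1.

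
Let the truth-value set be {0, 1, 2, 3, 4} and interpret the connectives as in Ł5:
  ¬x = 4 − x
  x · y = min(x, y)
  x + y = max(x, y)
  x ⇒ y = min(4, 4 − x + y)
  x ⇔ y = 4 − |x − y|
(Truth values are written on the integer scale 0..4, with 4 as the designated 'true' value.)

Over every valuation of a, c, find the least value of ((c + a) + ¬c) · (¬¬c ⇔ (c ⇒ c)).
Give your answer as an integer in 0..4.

Take a = 0, c = 0:
c + a = 0 + 0 = 0
¬c = ¬0 = 4
(c + a) + ¬c = 0 + 4 = 4
¬c = ¬0 = 4
¬¬c = ¬4 = 0
c ⇒ c = 0 ⇒ 0 = 4
¬¬c ⇔ (c ⇒ c) = 0 ⇔ 4 = 0
((c + a) + ¬c) · (¬¬c ⇔ (c ⇒ c)) = 4 · 0 = 0
No assignment yields a value below 0, so this is the minimum.

0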